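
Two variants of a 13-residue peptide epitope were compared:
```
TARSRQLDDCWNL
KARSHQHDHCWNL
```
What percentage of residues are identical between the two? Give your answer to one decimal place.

Mismatches at positions 1, 5, 7, 9 (1-based): 4 of 13.
Identical positions: 9/13 = 69.23% → 69.2%.

69.2%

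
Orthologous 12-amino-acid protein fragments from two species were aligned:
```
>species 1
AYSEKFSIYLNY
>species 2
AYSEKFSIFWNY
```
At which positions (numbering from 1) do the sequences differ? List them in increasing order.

9, 10

Differences at position 9 (Y→F), position 10 (L→W).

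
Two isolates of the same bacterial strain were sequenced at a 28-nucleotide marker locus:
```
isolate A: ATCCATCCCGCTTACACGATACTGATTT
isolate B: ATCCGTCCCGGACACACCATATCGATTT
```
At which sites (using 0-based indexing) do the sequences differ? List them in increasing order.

4, 10, 11, 12, 17, 21, 22

Differences at site 4 (A→G), site 10 (C→G), site 11 (T→A), site 12 (T→C), site 17 (G→C), site 21 (C→T), site 22 (T→C).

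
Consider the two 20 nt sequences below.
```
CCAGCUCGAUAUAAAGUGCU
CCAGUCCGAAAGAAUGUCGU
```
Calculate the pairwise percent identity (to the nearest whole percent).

65%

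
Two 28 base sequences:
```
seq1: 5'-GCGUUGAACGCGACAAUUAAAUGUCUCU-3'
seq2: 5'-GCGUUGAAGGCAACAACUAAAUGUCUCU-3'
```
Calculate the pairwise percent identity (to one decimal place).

89.3%

3 positions differ (9, 12, 17), so 25 of 28 match: 25/28 = 89.29%.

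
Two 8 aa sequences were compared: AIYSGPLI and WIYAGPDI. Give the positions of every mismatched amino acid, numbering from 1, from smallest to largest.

Scanning 1-based: 1: A/W; 4: S/A; 7: L/D.

1, 4, 7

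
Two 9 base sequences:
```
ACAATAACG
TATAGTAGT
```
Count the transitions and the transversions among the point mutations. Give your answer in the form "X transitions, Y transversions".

Transitions (purine↔purine or pyrimidine↔pyrimidine): none.
Transversions (purine↔pyrimidine): 1 A→T, 2 C→A, 3 A→T, 5 T→G, 6 A→T, 8 C→G, 9 G→T.

0 transitions, 7 transversions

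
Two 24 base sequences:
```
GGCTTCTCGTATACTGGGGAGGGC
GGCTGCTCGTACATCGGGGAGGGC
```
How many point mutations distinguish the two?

Mismatches (1-based): base 5: T→G; base 12: T→C; base 14: C→T; base 15: T→C.

4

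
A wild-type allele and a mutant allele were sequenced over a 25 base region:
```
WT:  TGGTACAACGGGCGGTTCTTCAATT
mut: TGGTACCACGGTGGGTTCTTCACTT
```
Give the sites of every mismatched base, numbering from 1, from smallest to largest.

7, 12, 13, 23

Scanning 1-based: 7: A/C; 12: G/T; 13: C/G; 23: A/C.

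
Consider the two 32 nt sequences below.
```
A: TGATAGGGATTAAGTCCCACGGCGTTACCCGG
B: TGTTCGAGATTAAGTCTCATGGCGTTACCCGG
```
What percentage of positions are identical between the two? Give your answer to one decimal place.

84.4%

Mismatches at positions 3, 5, 7, 17, 20 (1-based): 5 of 32.
Identical positions: 27/32 = 84.38% → 84.4%.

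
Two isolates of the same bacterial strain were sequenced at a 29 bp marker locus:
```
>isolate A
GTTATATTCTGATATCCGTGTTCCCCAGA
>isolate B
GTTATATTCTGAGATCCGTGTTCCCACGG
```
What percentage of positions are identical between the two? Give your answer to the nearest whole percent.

86%

Mismatches at positions 13, 26, 27, 29 (1-based): 4 of 29.
Identical positions: 25/29 = 86.21% → 86%.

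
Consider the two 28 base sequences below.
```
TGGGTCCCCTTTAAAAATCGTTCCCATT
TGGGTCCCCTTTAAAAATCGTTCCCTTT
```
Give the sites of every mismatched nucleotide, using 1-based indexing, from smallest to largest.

Differences at site 26 (A→T).

26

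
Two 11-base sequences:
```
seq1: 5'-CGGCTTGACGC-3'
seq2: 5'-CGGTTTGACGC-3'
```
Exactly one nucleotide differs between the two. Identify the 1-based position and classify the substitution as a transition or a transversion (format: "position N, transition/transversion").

The sequences differ only at position 4: C→T (pyrimidine→pyrimidine), a transition.

position 4, transition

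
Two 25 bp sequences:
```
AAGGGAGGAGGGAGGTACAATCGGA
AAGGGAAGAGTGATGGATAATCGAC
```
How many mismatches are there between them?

7

Comparing position by position, 7 bases differ: 7 (G/A), 11 (G/T), 14 (G/T), 16 (T/G), 18 (C/T), 24 (G/A), 25 (A/C).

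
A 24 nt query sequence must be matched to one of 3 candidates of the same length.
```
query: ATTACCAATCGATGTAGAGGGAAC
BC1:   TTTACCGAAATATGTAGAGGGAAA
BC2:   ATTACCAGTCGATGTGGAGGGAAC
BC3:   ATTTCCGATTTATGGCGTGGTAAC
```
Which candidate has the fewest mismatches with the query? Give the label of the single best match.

BC2

BC1 differs at 6 sites; BC2 differs at 2 sites; BC3 differs at 8 sites. The closest is BC2.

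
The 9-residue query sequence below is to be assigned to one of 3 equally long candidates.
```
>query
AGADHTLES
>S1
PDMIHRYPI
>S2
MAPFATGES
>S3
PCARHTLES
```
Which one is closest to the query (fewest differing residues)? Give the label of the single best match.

S3

Hamming distances to query — S1: 8; S2: 6; S3: 3.
Smallest is S3 with 3 mismatches.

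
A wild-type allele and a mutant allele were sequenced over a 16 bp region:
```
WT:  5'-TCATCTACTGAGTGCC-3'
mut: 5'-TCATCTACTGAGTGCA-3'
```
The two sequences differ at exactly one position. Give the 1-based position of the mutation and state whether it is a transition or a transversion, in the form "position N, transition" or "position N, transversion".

The sequences differ only at position 16: C→A (pyrimidine→purine), a transversion.

position 16, transversion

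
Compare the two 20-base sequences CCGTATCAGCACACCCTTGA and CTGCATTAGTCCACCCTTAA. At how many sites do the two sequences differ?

Comparing position by position, 6 sites differ: 2 (C/T), 4 (T/C), 7 (C/T), 10 (C/T), 11 (A/C), 19 (G/A).

6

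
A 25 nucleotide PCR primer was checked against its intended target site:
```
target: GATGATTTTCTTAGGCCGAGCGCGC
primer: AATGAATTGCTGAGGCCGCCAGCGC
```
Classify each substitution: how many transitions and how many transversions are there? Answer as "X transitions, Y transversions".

1 transition, 6 transversions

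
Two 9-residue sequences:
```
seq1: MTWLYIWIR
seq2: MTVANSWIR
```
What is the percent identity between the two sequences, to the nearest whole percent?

4 positions differ (3, 4, 5, 6), so 5 of 9 match: 5/9 = 55.56%.

56%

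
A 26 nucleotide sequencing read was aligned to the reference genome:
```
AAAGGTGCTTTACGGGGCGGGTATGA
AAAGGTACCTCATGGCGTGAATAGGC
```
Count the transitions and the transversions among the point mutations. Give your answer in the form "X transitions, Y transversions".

Mismatches (1-based):
site 7: G→A (purine→purine, transition)
site 9: T→C (pyrimidine→pyrimidine, transition)
site 11: T→C (pyrimidine→pyrimidine, transition)
site 13: C→T (pyrimidine→pyrimidine, transition)
site 16: G→C (purine→pyrimidine, transversion)
site 18: C→T (pyrimidine→pyrimidine, transition)
site 20: G→A (purine→purine, transition)
site 21: G→A (purine→purine, transition)
site 24: T→G (pyrimidine→purine, transversion)
site 26: A→C (purine→pyrimidine, transversion)

7 transitions, 3 transversions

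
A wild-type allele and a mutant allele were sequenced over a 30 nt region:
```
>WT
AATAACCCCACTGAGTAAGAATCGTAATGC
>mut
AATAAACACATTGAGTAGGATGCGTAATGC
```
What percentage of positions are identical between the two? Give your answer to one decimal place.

80.0%

6 positions differ (6, 8, 11, 18, 21, 22), so 24 of 30 match: 24/30 = 80%.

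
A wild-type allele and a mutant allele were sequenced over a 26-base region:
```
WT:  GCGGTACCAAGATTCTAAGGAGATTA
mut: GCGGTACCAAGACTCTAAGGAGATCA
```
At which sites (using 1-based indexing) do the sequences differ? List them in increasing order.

Differences at site 13 (T→C), site 25 (T→C).

13, 25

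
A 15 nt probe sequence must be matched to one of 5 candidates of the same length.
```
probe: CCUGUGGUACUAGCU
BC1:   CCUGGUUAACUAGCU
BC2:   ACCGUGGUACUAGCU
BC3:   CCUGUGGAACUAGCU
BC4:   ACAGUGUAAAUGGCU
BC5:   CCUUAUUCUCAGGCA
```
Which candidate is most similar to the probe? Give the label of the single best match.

BC1 differs at 4 sites; BC2 differs at 2 sites; BC3 differs at 1 site; BC4 differs at 6 sites; BC5 differs at 9 sites. The closest is BC3.

BC3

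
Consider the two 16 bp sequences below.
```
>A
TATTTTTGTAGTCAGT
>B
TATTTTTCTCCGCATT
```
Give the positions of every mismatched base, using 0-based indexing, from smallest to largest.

7, 9, 10, 11, 14

Scanning 0-based: 7: G/C; 9: A/C; 10: G/C; 11: T/G; 14: G/T.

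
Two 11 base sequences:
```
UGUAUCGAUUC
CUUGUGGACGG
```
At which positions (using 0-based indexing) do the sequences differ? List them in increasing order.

Differences at position 0 (U→C), position 1 (G→U), position 3 (A→G), position 5 (C→G), position 8 (U→C), position 9 (U→G), position 10 (C→G).

0, 1, 3, 5, 8, 9, 10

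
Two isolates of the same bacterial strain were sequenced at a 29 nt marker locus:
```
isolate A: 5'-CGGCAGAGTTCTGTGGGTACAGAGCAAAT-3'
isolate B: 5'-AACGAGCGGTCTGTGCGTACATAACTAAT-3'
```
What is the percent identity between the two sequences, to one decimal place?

Mismatches at positions 1, 2, 3, 4, 7, 9, 16, 22, 24, 26 (1-based): 10 of 29.
Identical positions: 19/29 = 65.52% → 65.5%.

65.5%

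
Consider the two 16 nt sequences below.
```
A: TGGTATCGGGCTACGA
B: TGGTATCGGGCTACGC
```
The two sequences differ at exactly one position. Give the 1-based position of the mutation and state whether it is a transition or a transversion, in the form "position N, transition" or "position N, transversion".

The sequences differ only at position 16: A→C (purine→pyrimidine), a transversion.

position 16, transversion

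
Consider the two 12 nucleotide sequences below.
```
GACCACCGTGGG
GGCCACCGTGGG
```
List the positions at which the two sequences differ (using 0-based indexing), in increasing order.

Differences at position 1 (A→G).

1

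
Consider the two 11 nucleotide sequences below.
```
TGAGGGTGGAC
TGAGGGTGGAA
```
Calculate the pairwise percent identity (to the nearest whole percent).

1 position differs (11), so 10 of 11 match: 10/11 = 90.91%.

91%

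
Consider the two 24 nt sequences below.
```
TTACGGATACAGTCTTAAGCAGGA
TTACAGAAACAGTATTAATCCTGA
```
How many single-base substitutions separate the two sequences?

6

Comparing position by position, 6 bases differ: 5 (G/A), 8 (T/A), 14 (C/A), 19 (G/T), 21 (A/C), 22 (G/T).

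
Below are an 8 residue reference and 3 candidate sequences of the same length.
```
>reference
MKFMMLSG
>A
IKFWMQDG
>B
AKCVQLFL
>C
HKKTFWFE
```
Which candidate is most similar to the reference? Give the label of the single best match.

A differs at 4 positions; B differs at 6 positions; C differs at 7 positions. The closest is A.

A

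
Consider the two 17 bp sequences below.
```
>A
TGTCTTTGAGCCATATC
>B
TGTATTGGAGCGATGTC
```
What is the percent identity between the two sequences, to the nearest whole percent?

Mismatches at positions 4, 7, 12, 15 (1-based): 4 of 17.
Identical positions: 13/17 = 76.47% → 76%.

76%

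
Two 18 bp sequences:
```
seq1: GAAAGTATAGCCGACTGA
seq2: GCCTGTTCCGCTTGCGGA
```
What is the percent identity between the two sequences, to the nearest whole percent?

44%

10 positions differ (2, 3, 4, 7, 8, 9, 12, 13, 14, 16), so 8 of 18 match: 8/18 = 44.44%.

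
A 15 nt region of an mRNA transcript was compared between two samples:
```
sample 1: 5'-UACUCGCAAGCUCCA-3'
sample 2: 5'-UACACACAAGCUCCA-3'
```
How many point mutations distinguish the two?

2

The sequences differ at bases 4, 6 (1-based) — 2 in total.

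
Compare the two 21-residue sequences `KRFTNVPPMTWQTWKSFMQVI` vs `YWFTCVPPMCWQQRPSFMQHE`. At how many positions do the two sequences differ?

9

The sequences differ at positions 1, 2, 5, 10, 13, 14, 15, 20, 21 (1-based) — 9 in total.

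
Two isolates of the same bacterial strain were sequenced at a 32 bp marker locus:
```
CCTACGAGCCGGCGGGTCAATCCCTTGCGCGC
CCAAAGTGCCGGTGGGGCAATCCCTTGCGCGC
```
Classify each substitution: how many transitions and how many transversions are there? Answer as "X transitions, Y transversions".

1 transition, 4 transversions

Mismatches (1-based):
position 3: T→A (pyrimidine→purine, transversion)
position 5: C→A (pyrimidine→purine, transversion)
position 7: A→T (purine→pyrimidine, transversion)
position 13: C→T (pyrimidine→pyrimidine, transition)
position 17: T→G (pyrimidine→purine, transversion)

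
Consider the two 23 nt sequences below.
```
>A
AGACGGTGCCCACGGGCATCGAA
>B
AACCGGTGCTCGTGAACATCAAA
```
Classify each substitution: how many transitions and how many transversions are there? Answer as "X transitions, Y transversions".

Transitions (purine↔purine or pyrimidine↔pyrimidine): 2 G→A, 10 C→T, 12 A→G, 13 C→T, 15 G→A, 16 G→A, 21 G→A.
Transversions (purine↔pyrimidine): 3 A→C.

7 transitions, 1 transversion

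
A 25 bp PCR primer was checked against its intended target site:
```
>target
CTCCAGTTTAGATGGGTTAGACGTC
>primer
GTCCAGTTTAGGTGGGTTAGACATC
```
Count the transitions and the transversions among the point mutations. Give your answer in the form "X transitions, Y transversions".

Mismatches (1-based):
site 1: C→G (pyrimidine→purine, transversion)
site 12: A→G (purine→purine, transition)
site 23: G→A (purine→purine, transition)

2 transitions, 1 transversion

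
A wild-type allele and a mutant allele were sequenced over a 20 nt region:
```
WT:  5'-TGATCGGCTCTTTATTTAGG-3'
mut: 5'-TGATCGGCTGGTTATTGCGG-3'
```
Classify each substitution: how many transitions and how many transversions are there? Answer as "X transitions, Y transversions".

Transitions (purine↔purine or pyrimidine↔pyrimidine): none.
Transversions (purine↔pyrimidine): 10 C→G, 11 T→G, 17 T→G, 18 A→C.

0 transitions, 4 transversions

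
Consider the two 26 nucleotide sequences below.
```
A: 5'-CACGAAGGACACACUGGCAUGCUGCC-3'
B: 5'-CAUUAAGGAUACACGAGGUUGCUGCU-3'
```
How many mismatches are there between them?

The sequences differ at bases 3, 4, 10, 15, 16, 18, 19, 26 (1-based) — 8 in total.

8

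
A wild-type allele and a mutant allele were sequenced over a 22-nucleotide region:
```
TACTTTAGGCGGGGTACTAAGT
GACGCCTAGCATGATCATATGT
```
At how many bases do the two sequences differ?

Comparing position by position, 12 bases differ: 1 (T/G), 4 (T/G), 5 (T/C), 6 (T/C), 7 (A/T), 8 (G/A), 11 (G/A), 12 (G/T), 14 (G/A), 16 (A/C), 17 (C/A), 20 (A/T).

12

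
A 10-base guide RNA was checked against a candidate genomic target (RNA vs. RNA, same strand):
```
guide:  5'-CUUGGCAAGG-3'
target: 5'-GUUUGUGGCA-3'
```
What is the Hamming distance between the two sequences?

The sequences differ at positions 1, 4, 6, 7, 8, 9, 10 (1-based) — 7 in total.

7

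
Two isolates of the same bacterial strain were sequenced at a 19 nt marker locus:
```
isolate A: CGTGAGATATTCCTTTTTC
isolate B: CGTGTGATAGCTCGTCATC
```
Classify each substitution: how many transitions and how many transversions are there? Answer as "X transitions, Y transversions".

3 transitions, 4 transversions

Transitions (purine↔purine or pyrimidine↔pyrimidine): 11 T→C, 12 C→T, 16 T→C.
Transversions (purine↔pyrimidine): 5 A→T, 10 T→G, 14 T→G, 17 T→A.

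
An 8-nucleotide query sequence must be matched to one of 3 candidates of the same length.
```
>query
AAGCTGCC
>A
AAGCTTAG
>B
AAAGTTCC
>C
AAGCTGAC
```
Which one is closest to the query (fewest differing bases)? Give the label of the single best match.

C

Hamming distances to query — A: 3; B: 3; C: 1.
Smallest is C with 1 mismatch.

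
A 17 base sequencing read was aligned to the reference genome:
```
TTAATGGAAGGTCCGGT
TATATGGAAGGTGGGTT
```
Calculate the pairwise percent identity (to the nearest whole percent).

5 positions differ (2, 3, 13, 14, 16), so 12 of 17 match: 12/17 = 70.59%.

71%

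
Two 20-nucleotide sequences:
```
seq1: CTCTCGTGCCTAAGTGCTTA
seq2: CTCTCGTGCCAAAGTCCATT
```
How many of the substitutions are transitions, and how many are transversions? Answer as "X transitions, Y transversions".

0 transitions, 4 transversions

Mismatches (1-based):
site 11: T→A (pyrimidine→purine, transversion)
site 16: G→C (purine→pyrimidine, transversion)
site 18: T→A (pyrimidine→purine, transversion)
site 20: A→T (purine→pyrimidine, transversion)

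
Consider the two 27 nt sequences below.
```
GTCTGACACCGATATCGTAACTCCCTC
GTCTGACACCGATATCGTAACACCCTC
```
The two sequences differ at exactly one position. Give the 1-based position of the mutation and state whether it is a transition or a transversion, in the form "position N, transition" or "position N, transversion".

The sequences differ only at position 22: T→A (pyrimidine→purine), a transversion.

position 22, transversion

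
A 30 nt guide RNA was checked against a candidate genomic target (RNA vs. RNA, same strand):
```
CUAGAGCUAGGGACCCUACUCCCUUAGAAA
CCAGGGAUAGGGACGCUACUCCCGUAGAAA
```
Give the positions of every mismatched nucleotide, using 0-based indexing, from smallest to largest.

1, 4, 6, 14, 23

Scanning 0-based: 1: U/C; 4: A/G; 6: C/A; 14: C/G; 23: U/G.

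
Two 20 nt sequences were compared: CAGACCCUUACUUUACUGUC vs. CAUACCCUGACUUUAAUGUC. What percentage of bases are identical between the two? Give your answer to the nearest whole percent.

Mismatches at positions 3, 9, 16 (1-based): 3 of 20.
Identical positions: 17/20 = 85% → 85%.

85%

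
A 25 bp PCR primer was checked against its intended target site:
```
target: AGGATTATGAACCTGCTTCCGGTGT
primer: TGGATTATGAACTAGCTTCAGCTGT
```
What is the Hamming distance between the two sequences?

The sequences differ at bases 1, 13, 14, 20, 22 (1-based) — 5 in total.

5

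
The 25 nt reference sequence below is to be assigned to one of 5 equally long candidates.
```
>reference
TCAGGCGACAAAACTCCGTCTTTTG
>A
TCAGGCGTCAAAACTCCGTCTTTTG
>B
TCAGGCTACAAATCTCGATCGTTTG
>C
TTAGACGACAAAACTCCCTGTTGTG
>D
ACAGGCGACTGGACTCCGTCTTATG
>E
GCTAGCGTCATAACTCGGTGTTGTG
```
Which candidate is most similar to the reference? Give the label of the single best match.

A

Hamming distances to reference — A: 1; B: 5; C: 5; D: 5; E: 8.
Smallest is A with 1 mismatch.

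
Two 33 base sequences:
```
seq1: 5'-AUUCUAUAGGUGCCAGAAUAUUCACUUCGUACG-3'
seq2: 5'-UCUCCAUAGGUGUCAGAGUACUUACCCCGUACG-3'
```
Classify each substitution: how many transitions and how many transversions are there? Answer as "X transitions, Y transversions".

Mismatches (1-based):
site 1: A→U (purine→pyrimidine, transversion)
site 2: U→C (pyrimidine→pyrimidine, transition)
site 5: U→C (pyrimidine→pyrimidine, transition)
site 13: C→U (pyrimidine→pyrimidine, transition)
site 18: A→G (purine→purine, transition)
site 21: U→C (pyrimidine→pyrimidine, transition)
site 23: C→U (pyrimidine→pyrimidine, transition)
site 26: U→C (pyrimidine→pyrimidine, transition)
site 27: U→C (pyrimidine→pyrimidine, transition)

8 transitions, 1 transversion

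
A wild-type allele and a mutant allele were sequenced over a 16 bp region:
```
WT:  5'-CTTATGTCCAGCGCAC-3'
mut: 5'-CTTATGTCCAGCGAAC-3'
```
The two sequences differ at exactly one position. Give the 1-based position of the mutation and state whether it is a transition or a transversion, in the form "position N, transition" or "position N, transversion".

The sequences differ only at position 14: C→A (pyrimidine→purine), a transversion.

position 14, transversion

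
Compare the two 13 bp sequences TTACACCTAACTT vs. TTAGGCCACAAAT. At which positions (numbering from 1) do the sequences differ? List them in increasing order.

4, 5, 8, 9, 11, 12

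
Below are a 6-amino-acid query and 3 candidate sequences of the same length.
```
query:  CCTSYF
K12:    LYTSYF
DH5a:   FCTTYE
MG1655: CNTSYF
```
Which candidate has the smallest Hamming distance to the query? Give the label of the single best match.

MG1655

Hamming distances to query — K12: 2; DH5a: 3; MG1655: 1.
Smallest is MG1655 with 1 mismatch.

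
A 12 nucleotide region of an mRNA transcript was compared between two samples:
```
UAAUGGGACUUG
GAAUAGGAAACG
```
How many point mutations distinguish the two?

The sequences differ at positions 1, 5, 9, 10, 11 (1-based) — 5 in total.

5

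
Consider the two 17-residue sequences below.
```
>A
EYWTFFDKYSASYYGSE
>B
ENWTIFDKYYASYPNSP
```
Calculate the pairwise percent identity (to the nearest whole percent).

6 positions differ (2, 5, 10, 14, 15, 17), so 11 of 17 match: 11/17 = 64.71%.

65%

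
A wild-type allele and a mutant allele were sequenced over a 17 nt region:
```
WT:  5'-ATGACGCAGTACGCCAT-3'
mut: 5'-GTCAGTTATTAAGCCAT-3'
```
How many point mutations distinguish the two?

7

Mismatches (1-based): base 1: A→G; base 3: G→C; base 5: C→G; base 6: G→T; base 7: C→T; base 9: G→T; base 12: C→A.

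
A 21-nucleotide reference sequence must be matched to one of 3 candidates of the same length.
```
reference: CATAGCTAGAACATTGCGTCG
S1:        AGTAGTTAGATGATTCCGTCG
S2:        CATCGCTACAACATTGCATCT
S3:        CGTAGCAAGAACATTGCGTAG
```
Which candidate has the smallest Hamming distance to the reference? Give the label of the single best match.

S1 differs at 6 bases; S2 differs at 4 bases; S3 differs at 3 bases. The closest is S3.

S3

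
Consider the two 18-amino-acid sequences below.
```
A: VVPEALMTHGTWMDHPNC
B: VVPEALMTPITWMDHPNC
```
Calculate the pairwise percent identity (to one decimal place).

2 positions differ (9, 10), so 16 of 18 match: 16/18 = 88.89%.

88.9%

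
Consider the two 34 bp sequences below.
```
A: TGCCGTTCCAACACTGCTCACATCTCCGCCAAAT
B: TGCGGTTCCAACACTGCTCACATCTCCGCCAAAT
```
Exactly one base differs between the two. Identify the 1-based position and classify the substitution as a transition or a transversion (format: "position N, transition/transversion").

position 4, transversion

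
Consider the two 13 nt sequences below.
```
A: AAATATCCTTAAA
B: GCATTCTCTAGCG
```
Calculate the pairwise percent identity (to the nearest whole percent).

9 positions differ (1, 2, 5, 6, 7, 10, 11, 12, 13), so 4 of 13 match: 4/13 = 30.77%.

31%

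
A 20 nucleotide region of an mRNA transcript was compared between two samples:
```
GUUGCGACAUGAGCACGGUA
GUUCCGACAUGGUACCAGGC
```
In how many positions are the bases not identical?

Comparing position by position, 8 positions differ: 4 (G/C), 12 (A/G), 13 (G/U), 14 (C/A), 15 (A/C), 17 (G/A), 19 (U/G), 20 (A/C).

8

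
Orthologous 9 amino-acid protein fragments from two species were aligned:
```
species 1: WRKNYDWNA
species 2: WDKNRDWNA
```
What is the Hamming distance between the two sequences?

2

Comparing position by position, 2 positions differ: 2 (R/D), 5 (Y/R).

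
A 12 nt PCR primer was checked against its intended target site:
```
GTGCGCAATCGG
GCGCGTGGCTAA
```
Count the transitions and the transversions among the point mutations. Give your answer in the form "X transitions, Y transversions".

8 transitions, 0 transversions

Mismatches (1-based):
position 2: T→C (pyrimidine→pyrimidine, transition)
position 6: C→T (pyrimidine→pyrimidine, transition)
position 7: A→G (purine→purine, transition)
position 8: A→G (purine→purine, transition)
position 9: T→C (pyrimidine→pyrimidine, transition)
position 10: C→T (pyrimidine→pyrimidine, transition)
position 11: G→A (purine→purine, transition)
position 12: G→A (purine→purine, transition)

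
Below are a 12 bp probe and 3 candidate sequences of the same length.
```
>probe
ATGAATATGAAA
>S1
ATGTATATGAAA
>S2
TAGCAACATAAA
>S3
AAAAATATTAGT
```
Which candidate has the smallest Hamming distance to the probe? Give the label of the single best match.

Hamming distances to probe — S1: 1; S2: 7; S3: 5.
Smallest is S1 with 1 mismatch.

S1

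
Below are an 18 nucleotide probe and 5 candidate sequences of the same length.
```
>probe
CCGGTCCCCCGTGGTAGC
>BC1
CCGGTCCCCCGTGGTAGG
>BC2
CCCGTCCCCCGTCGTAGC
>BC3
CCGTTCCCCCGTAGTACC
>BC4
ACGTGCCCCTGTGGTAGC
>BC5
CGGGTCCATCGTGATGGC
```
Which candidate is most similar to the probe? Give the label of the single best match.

BC1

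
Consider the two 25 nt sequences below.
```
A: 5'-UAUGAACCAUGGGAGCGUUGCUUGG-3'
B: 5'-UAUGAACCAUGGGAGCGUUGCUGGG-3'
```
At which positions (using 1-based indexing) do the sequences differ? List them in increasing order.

23

Scanning 1-based: 23: U/G.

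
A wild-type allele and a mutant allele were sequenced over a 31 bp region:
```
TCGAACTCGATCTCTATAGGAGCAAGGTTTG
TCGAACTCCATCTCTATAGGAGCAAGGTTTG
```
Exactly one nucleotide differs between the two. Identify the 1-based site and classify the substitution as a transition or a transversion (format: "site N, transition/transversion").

The sequences differ only at site 9: G→C (purine→pyrimidine), a transversion.

site 9, transversion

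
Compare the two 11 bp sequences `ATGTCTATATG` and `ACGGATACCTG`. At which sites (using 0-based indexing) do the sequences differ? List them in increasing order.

1, 3, 4, 7, 8

Differences at site 1 (T→C), site 3 (T→G), site 4 (C→A), site 7 (T→C), site 8 (A→C).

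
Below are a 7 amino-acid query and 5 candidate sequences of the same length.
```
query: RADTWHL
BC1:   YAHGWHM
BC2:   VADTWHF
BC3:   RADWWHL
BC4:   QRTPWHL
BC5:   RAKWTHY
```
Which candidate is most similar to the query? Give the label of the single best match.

Hamming distances to query — BC1: 4; BC2: 2; BC3: 1; BC4: 4; BC5: 4.
Smallest is BC3 with 1 mismatch.

BC3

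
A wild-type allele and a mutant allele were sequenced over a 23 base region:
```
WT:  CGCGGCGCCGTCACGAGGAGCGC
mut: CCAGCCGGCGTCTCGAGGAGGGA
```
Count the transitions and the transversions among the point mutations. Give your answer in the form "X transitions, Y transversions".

Transitions (purine↔purine or pyrimidine↔pyrimidine): none.
Transversions (purine↔pyrimidine): 2 G→C, 3 C→A, 5 G→C, 8 C→G, 13 A→T, 21 C→G, 23 C→A.

0 transitions, 7 transversions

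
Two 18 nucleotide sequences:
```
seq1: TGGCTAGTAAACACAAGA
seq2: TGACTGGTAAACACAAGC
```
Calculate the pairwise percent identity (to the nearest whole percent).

3 positions differ (3, 6, 18), so 15 of 18 match: 15/18 = 83.33%.

83%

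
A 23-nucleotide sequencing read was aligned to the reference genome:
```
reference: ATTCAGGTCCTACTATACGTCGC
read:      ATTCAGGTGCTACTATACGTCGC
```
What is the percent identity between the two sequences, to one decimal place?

1 position differs (9), so 22 of 23 match: 22/23 = 95.65%.

95.7%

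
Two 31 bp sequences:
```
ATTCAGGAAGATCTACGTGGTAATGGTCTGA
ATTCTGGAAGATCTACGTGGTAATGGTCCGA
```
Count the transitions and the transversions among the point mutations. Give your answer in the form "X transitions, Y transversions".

Mismatches (1-based):
site 5: A→T (purine→pyrimidine, transversion)
site 29: T→C (pyrimidine→pyrimidine, transition)

1 transition, 1 transversion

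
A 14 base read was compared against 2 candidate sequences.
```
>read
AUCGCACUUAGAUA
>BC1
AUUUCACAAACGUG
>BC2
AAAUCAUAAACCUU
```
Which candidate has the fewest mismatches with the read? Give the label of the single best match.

BC1 differs at 7 bases; BC2 differs at 9 bases. The closest is BC1.

BC1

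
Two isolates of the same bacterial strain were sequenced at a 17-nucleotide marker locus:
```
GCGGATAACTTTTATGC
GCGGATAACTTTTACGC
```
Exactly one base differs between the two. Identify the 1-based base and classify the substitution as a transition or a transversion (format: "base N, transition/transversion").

base 15, transition

Base 15 changes T→C. T is a pyrimidine and C is a pyrimidine, so this is a transition.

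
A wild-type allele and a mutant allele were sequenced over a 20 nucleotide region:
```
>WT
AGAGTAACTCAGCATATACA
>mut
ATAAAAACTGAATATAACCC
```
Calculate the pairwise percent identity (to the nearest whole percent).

9 positions differ (2, 4, 5, 10, 12, 13, 17, 18, 20), so 11 of 20 match: 11/20 = 55%.

55%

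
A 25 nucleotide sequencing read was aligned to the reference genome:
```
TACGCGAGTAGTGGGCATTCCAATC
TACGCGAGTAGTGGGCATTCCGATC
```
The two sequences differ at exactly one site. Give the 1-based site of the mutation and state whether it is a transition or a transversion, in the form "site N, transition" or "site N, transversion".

Site 22 changes A→G. A is a purine and G is a purine, so this is a transition.

site 22, transition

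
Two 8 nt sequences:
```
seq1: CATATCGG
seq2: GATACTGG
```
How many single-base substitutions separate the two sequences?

3

Comparing position by position, 3 sites differ: 1 (C/G), 5 (T/C), 6 (C/T).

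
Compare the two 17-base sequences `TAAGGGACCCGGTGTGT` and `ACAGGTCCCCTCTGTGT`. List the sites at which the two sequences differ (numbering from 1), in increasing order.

1, 2, 6, 7, 11, 12

Differences at site 1 (T→A), site 2 (A→C), site 6 (G→T), site 7 (A→C), site 11 (G→T), site 12 (G→C).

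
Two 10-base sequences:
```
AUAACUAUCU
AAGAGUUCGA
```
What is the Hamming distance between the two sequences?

7

The sequences differ at bases 2, 3, 5, 7, 8, 9, 10 (1-based) — 7 in total.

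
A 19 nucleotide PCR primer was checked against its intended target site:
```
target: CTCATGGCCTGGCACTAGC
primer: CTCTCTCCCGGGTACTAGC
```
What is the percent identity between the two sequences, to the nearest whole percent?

68%

Mismatches at positions 4, 5, 6, 7, 10, 13 (1-based): 6 of 19.
Identical positions: 13/19 = 68.42% → 68%.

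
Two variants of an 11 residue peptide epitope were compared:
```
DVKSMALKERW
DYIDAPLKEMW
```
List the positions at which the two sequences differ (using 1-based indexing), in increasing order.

Scanning 1-based: 2: V/Y; 3: K/I; 4: S/D; 5: M/A; 6: A/P; 10: R/M.

2, 3, 4, 5, 6, 10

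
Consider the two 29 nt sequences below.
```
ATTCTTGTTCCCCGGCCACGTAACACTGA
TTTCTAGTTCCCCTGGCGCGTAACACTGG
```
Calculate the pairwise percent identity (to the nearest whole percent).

79%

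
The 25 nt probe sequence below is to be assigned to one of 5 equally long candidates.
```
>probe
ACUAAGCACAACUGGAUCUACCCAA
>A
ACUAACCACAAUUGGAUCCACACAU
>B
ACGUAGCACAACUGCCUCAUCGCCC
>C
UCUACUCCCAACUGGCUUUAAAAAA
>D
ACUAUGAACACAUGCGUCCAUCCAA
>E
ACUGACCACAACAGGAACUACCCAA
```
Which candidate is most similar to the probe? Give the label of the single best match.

A differs at 5 bases; B differs at 9 bases; C differs at 9 bases; D differs at 8 bases; E differs at 4 bases. The closest is E.

E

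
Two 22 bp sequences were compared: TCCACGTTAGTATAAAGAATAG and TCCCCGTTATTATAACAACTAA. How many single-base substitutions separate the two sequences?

6

Comparing position by position, 6 sites differ: 4 (A/C), 10 (G/T), 16 (A/C), 17 (G/A), 19 (A/C), 22 (G/A).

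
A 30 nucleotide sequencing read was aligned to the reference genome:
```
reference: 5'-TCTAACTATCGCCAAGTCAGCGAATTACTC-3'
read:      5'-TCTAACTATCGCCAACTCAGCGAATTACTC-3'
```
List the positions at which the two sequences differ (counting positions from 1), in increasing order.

16

Differences at position 16 (G→C).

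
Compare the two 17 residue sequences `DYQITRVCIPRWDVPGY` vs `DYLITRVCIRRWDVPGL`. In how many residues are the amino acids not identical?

Comparing position by position, 3 residues differ: 3 (Q/L), 10 (P/R), 17 (Y/L).

3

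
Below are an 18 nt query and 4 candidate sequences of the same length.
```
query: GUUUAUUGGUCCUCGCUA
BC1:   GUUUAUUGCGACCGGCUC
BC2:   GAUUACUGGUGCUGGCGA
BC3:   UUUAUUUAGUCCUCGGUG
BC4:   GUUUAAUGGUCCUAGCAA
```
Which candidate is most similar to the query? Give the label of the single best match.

BC4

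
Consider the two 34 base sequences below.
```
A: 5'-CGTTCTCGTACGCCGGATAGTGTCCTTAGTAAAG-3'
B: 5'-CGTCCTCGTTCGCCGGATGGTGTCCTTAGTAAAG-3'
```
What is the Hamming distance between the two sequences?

Comparing position by position, 3 positions differ: 4 (T/C), 10 (A/T), 19 (A/G).

3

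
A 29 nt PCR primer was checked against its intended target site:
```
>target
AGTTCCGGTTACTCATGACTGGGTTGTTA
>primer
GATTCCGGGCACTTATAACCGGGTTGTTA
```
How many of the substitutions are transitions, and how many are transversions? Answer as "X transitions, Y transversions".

6 transitions, 1 transversion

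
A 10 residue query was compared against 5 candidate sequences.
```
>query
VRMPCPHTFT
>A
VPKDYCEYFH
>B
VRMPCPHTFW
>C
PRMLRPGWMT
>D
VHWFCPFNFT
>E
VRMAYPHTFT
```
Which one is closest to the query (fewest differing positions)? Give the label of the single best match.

A differs at 8 positions; B differs at 1 position; C differs at 6 positions; D differs at 5 positions; E differs at 2 positions. The closest is B.

B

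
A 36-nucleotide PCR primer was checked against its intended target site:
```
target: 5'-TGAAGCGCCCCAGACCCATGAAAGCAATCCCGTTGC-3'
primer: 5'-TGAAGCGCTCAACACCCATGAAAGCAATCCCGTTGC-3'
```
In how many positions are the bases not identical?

3

Comparing position by position, 3 positions differ: 9 (C/T), 11 (C/A), 13 (G/C).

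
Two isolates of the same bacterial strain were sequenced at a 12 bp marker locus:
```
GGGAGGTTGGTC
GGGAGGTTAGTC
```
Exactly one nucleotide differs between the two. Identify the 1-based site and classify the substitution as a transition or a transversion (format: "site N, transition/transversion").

site 9, transition

The sequences differ only at site 9: G→A (purine→purine), a transition.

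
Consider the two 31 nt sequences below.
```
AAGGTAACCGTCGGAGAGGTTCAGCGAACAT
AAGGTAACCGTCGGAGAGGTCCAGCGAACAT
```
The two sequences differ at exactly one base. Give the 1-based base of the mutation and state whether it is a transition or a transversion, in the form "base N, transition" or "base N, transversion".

Base 21 changes T→C. T is a pyrimidine and C is a pyrimidine, so this is a transition.

base 21, transition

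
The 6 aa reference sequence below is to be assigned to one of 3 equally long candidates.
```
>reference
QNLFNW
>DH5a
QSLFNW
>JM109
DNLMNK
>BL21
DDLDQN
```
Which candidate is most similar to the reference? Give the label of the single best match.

DH5a

DH5a differs at 1 position; JM109 differs at 3 positions; BL21 differs at 5 positions. The closest is DH5a.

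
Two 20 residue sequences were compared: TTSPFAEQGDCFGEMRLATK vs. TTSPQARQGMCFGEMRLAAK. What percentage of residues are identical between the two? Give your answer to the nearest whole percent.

4 positions differ (5, 7, 10, 19), so 16 of 20 match: 16/20 = 80%.

80%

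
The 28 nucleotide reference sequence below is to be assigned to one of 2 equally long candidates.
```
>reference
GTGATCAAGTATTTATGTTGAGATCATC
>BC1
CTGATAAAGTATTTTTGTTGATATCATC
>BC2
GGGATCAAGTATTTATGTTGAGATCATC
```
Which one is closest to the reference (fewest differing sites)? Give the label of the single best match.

BC1 differs at 4 sites; BC2 differs at 1 site. The closest is BC2.

BC2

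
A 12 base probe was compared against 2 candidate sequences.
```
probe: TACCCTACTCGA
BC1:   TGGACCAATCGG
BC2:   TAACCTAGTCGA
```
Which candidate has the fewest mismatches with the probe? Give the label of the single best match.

Hamming distances to probe — BC1: 6; BC2: 2.
Smallest is BC2 with 2 mismatches.

BC2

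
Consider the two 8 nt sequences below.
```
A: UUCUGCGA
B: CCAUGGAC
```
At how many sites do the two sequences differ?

6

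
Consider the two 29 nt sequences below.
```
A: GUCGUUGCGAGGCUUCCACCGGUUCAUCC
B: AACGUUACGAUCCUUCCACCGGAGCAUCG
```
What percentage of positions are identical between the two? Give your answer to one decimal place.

8 positions differ (1, 2, 7, 11, 12, 23, 24, 29), so 21 of 29 match: 21/29 = 72.41%.

72.4%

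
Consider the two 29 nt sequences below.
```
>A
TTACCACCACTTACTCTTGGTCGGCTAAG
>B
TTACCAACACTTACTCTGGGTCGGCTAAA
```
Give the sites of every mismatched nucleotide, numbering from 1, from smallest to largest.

Scanning 1-based: 7: C/A; 18: T/G; 29: G/A.

7, 18, 29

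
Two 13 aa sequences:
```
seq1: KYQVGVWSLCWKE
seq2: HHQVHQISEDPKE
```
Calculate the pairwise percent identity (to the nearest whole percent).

38%

8 positions differ (1, 2, 5, 6, 7, 9, 10, 11), so 5 of 13 match: 5/13 = 38.46%.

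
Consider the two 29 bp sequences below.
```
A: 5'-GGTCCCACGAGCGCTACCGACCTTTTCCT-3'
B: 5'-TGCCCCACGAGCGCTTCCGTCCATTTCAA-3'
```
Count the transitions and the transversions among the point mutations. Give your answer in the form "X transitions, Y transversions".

1 transition, 6 transversions

Transitions (purine↔purine or pyrimidine↔pyrimidine): 3 T→C.
Transversions (purine↔pyrimidine): 1 G→T, 16 A→T, 20 A→T, 23 T→A, 28 C→A, 29 T→A.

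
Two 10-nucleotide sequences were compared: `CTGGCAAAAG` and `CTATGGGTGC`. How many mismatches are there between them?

8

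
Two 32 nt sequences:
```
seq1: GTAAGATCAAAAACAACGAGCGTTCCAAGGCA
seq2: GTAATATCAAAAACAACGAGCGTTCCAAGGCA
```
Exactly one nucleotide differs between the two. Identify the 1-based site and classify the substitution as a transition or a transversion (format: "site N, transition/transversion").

The sequences differ only at site 5: G→T (purine→pyrimidine), a transversion.

site 5, transversion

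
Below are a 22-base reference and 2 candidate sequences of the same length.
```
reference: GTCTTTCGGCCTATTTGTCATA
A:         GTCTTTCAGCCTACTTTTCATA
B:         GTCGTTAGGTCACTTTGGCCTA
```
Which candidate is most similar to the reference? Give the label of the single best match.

A differs at 3 positions; B differs at 7 positions. The closest is A.

A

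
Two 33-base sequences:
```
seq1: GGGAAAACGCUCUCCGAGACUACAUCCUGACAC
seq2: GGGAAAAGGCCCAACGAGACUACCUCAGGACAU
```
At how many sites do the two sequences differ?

Comparing position by position, 8 sites differ: 8 (C/G), 11 (U/C), 13 (U/A), 14 (C/A), 24 (A/C), 27 (C/A), 28 (U/G), 33 (C/U).

8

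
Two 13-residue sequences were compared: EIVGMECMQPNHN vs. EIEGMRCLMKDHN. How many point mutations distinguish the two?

6

The sequences differ at positions 3, 6, 8, 9, 10, 11 (1-based) — 6 in total.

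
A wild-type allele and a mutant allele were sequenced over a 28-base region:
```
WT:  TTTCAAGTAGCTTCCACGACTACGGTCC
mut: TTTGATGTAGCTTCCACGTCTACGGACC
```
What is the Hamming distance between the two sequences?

Mismatches (1-based): position 4: C→G; position 6: A→T; position 19: A→T; position 26: T→A.

4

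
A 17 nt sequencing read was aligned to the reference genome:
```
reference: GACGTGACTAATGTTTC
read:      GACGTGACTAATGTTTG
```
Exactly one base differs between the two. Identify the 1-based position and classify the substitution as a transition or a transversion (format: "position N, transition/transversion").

position 17, transversion

Position 17 changes C→G. C is a pyrimidine and G is a purine, so this is a transversion.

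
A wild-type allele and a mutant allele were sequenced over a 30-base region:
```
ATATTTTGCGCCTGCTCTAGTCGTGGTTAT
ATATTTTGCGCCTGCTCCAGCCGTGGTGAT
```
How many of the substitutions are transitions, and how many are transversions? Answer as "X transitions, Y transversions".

Transitions (purine↔purine or pyrimidine↔pyrimidine): 18 T→C, 21 T→C.
Transversions (purine↔pyrimidine): 28 T→G.

2 transitions, 1 transversion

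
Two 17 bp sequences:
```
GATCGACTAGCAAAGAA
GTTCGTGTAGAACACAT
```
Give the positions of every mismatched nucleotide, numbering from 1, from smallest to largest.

2, 6, 7, 11, 13, 15, 17

Scanning 1-based: 2: A/T; 6: A/T; 7: C/G; 11: C/A; 13: A/C; 15: G/C; 17: A/T.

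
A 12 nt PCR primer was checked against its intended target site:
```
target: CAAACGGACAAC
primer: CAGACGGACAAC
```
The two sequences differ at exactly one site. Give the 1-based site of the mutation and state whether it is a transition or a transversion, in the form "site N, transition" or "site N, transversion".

site 3, transition

The sequences differ only at site 3: A→G (purine→purine), a transition.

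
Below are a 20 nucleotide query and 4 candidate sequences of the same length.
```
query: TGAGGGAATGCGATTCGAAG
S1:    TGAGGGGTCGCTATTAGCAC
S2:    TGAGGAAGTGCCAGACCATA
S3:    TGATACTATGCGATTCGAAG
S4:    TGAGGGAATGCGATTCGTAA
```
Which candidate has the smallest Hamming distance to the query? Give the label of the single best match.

S4

Hamming distances to query — S1: 7; S2: 8; S3: 4; S4: 2.
Smallest is S4 with 2 mismatches.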